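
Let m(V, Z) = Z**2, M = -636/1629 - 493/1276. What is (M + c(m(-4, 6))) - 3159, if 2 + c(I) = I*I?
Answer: -44577139/23892 ≈ -1865.8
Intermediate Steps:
M = -18559/23892 (M = -636*1/1629 - 493*1/1276 = -212/543 - 17/44 = -18559/23892 ≈ -0.77679)
c(I) = -2 + I**2 (c(I) = -2 + I*I = -2 + I**2)
(M + c(m(-4, 6))) - 3159 = (-18559/23892 + (-2 + (6**2)**2)) - 3159 = (-18559/23892 + (-2 + 36**2)) - 3159 = (-18559/23892 + (-2 + 1296)) - 3159 = (-18559/23892 + 1294) - 3159 = 30897689/23892 - 3159 = -44577139/23892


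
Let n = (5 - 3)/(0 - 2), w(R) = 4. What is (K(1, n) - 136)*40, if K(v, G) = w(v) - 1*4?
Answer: -5440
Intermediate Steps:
n = -1 (n = 2/(-2) = 2*(-½) = -1)
K(v, G) = 0 (K(v, G) = 4 - 1*4 = 4 - 4 = 0)
(K(1, n) - 136)*40 = (0 - 136)*40 = -136*40 = -5440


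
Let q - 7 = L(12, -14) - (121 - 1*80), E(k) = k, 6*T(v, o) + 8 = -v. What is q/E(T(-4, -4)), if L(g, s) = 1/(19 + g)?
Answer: 3159/62 ≈ 50.952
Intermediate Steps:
T(v, o) = -4/3 - v/6 (T(v, o) = -4/3 + (-v)/6 = -4/3 - v/6)
q = -1053/31 (q = 7 + (1/(19 + 12) - (121 - 1*80)) = 7 + (1/31 - (121 - 80)) = 7 + (1/31 - 1*41) = 7 + (1/31 - 41) = 7 - 1270/31 = -1053/31 ≈ -33.968)
q/E(T(-4, -4)) = -1053/(31*(-4/3 - 1/6*(-4))) = -1053/(31*(-4/3 + 2/3)) = -1053/(31*(-2/3)) = -1053/31*(-3/2) = 3159/62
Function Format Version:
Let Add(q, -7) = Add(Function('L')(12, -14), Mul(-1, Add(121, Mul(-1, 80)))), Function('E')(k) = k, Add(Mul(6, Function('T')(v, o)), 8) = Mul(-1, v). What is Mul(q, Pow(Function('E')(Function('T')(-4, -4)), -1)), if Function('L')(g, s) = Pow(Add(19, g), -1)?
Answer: Rational(3159, 62) ≈ 50.952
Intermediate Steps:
Function('T')(v, o) = Add(Rational(-4, 3), Mul(Rational(-1, 6), v)) (Function('T')(v, o) = Add(Rational(-4, 3), Mul(Rational(1, 6), Mul(-1, v))) = Add(Rational(-4, 3), Mul(Rational(-1, 6), v)))
q = Rational(-1053, 31) (q = Add(7, Add(Pow(Add(19, 12), -1), Mul(-1, Add(121, Mul(-1, 80))))) = Add(7, Add(Pow(31, -1), Mul(-1, Add(121, -80)))) = Add(7, Add(Rational(1, 31), Mul(-1, 41))) = Add(7, Add(Rational(1, 31), -41)) = Add(7, Rational(-1270, 31)) = Rational(-1053, 31) ≈ -33.968)
Mul(q, Pow(Function('E')(Function('T')(-4, -4)), -1)) = Mul(Rational(-1053, 31), Pow(Add(Rational(-4, 3), Mul(Rational(-1, 6), -4)), -1)) = Mul(Rational(-1053, 31), Pow(Add(Rational(-4, 3), Rational(2, 3)), -1)) = Mul(Rational(-1053, 31), Pow(Rational(-2, 3), -1)) = Mul(Rational(-1053, 31), Rational(-3, 2)) = Rational(3159, 62)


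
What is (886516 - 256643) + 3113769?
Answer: 3743642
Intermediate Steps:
(886516 - 256643) + 3113769 = 629873 + 3113769 = 3743642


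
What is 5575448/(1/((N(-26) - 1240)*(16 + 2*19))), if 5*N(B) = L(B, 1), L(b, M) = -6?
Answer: -1868466435552/5 ≈ -3.7369e+11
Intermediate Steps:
N(B) = -6/5 (N(B) = (⅕)*(-6) = -6/5)
5575448/(1/((N(-26) - 1240)*(16 + 2*19))) = 5575448/(1/((-6/5 - 1240)*(16 + 2*19))) = 5575448/(1/(-6206*(16 + 38)/5)) = 5575448/(1/(-6206/5*54)) = 5575448/(1/(-335124/5)) = 5575448/(-5/335124) = 5575448*(-335124/5) = -1868466435552/5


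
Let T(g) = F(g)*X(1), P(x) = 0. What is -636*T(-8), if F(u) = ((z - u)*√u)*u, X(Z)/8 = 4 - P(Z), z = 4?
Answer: 3907584*I*√2 ≈ 5.5262e+6*I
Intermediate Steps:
X(Z) = 32 (X(Z) = 8*(4 - 1*0) = 8*(4 + 0) = 8*4 = 32)
F(u) = u^(3/2)*(4 - u) (F(u) = ((4 - u)*√u)*u = (√u*(4 - u))*u = u^(3/2)*(4 - u))
T(g) = 32*g^(3/2)*(4 - g) (T(g) = (g^(3/2)*(4 - g))*32 = 32*g^(3/2)*(4 - g))
-636*T(-8) = -20352*(-8)^(3/2)*(4 - 1*(-8)) = -20352*(-16*I*√2)*(4 + 8) = -20352*(-16*I*√2)*12 = -(-3907584)*I*√2 = 3907584*I*√2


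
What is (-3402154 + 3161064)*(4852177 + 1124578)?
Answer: -1440935862950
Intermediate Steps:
(-3402154 + 3161064)*(4852177 + 1124578) = -241090*5976755 = -1440935862950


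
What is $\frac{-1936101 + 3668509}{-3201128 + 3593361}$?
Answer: $\frac{1732408}{392233} \approx 4.4168$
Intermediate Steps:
$\frac{-1936101 + 3668509}{-3201128 + 3593361} = \frac{1732408}{392233}$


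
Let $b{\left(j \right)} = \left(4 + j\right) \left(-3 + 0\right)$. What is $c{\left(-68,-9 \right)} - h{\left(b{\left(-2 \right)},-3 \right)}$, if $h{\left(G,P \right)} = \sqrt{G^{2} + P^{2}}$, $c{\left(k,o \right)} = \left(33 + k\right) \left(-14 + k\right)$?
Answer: $2870 - 3 \sqrt{5} \approx 2863.3$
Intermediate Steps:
$c{\left(k,o \right)} = \left(-14 + k\right) \left(33 + k\right)$
$b{\left(j \right)} = -12 - 3 j$ ($b{\left(j \right)} = \left(4 + j\right) \left(-3\right) = -12 - 3 j$)
$c{\left(-68,-9 \right)} - h{\left(b{\left(-2 \right)},-3 \right)} = \left(-462 + \left(-68\right)^{2} + 19 \left(-68\right)\right) - \sqrt{\left(-12 - -6\right)^{2} + \left(-3\right)^{2}} = \left(-462 + 4624 - 1292\right) - \sqrt{\left(-12 + 6\right)^{2} + 9} = 2870 - \sqrt{\left(-6\right)^{2} + 9} = 2870 - \sqrt{36 + 9} = 2870 - \sqrt{45} = 2870 - 3 \sqrt{5}$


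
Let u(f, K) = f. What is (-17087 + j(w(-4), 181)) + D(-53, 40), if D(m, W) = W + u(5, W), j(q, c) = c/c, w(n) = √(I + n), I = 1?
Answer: -17041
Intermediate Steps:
w(n) = √(1 + n)
j(q, c) = 1
D(m, W) = 5 + W (D(m, W) = W + 5 = 5 + W)
(-17087 + j(w(-4), 181)) + D(-53, 40) = (-17087 + 1) + (5 + 40) = -17086 + 45 = -17041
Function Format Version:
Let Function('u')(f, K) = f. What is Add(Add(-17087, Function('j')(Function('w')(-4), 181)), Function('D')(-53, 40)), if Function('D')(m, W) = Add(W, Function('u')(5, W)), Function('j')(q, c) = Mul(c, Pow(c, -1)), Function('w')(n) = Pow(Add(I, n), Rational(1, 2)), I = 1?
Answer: -17041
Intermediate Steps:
Function('w')(n) = Pow(Add(1, n), Rational(1, 2))
Function('j')(q, c) = 1
Function('D')(m, W) = Add(5, W) (Function('D')(m, W) = Add(W, 5) = Add(5, W))
Add(Add(-17087, Function('j')(Function('w')(-4), 181)), Function('D')(-53, 40)) = Add(Add(-17087, 1), Add(5, 40)) = Add(-17086, 45) = -17041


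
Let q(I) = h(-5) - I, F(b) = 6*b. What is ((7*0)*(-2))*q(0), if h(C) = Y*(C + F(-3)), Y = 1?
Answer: 0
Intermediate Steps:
h(C) = -18 + C (h(C) = 1*(C + 6*(-3)) = 1*(C - 18) = 1*(-18 + C) = -18 + C)
q(I) = -23 - I (q(I) = (-18 - 5) - I = -23 - I)
((7*0)*(-2))*q(0) = ((7*0)*(-2))*(-23 - 1*0) = (0*(-2))*(-23 + 0) = 0*(-23) = 0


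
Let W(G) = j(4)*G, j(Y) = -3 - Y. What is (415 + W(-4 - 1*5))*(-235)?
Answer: -112330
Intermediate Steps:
W(G) = -7*G (W(G) = (-3 - 1*4)*G = (-3 - 4)*G = -7*G)
(415 + W(-4 - 1*5))*(-235) = (415 - 7*(-4 - 1*5))*(-235) = (415 - 7*(-4 - 5))*(-235) = (415 - 7*(-9))*(-235) = (415 + 63)*(-235) = 478*(-235) = -112330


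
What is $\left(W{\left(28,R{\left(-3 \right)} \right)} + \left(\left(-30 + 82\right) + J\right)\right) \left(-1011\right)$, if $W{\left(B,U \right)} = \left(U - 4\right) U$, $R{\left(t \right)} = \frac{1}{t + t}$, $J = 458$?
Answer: $- \frac{6195745}{12} \approx -5.1631 \cdot 10^{5}$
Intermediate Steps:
$R{\left(t \right)} = \frac{1}{2 t}$
$W{\left(B,U \right)} = U \left(-4 + U\right)$ ($W{\left(B,U \right)} = \left(-4 + U\right) U = U \left(-4 + U\right)$)
$\left(W{\left(28,R{\left(-3 \right)} \right)} + \left(\left(-30 + 82\right) + J\right)\right) \left(-1011\right) = \left(\frac{1}{2 \left(-3\right)} \left(-4 + \frac{1}{2 \left(-3\right)}\right) + \left(\left(-30 + 82\right) + 458\right)\right) \left(-1011\right) = \left(\frac{1}{2} \left(- \frac{1}{3}\right) \left(-4 + \frac{1}{2} \left(- \frac{1}{3}\right)\right) + \left(52 + 458\right)\right) \left(-1011\right) = \left(- \frac{-4 - \frac{1}{6}}{6} + 510\right) \left(-1011\right) = \left(\left(- \frac{1}{6}\right) \left(- \frac{25}{6}\right) + 510\right) \left(-1011\right) = \left(\frac{25}{36} + 510\right) \left(-1011\right) = \frac{18385}{36} \left(-1011\right) = - \frac{6195745}{12}$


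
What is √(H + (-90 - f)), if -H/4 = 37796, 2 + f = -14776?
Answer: 4*I*√8531 ≈ 369.45*I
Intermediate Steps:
f = -14778 (f = -2 - 14776 = -14778)
H = -151184 (H = -4*37796 = -151184)
√(H + (-90 - f)) = √(-151184 + (-90 - 1*(-14778))) = √(-151184 + (-90 + 14778)) = √(-151184 + 14688) = √(-136496) = 4*I*√8531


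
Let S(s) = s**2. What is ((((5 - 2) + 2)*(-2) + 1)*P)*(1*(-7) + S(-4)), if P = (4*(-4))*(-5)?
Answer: -6480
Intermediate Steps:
P = 80 (P = -16*(-5) = 80)
((((5 - 2) + 2)*(-2) + 1)*P)*(1*(-7) + S(-4)) = ((((5 - 2) + 2)*(-2) + 1)*80)*(1*(-7) + (-4)**2) = (((3 + 2)*(-2) + 1)*80)*(-7 + 16) = ((5*(-2) + 1)*80)*9 = ((-10 + 1)*80)*9 = -9*80*9 = -720*9 = -6480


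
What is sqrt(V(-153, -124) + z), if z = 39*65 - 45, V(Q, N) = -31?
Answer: sqrt(2459) ≈ 49.588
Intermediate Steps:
z = 2490 (z = 2535 - 45 = 2490)
sqrt(V(-153, -124) + z) = sqrt(-31 + 2490) = sqrt(2459)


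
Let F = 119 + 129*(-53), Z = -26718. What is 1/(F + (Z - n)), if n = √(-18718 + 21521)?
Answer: -33436/1117963293 + √2803/1117963293 ≈ -2.9861e-5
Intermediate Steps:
n = √2803 ≈ 52.943
F = -6718 (F = 119 - 6837 = -6718)
1/(F + (Z - n)) = 1/(-6718 + (-26718 - √2803)) = 1/(-33436 - √2803)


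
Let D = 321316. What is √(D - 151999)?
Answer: 3*√18813 ≈ 411.48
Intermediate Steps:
√(D - 151999) = √(321316 - 151999) = √169317 = 3*√18813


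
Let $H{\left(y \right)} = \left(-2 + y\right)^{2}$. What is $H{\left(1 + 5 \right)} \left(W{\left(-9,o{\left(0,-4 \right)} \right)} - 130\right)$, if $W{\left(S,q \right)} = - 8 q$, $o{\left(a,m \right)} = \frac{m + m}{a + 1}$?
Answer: $-1056$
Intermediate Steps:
$o{\left(a,m \right)} = \frac{2 m}{1 + a}$
$H{\left(1 + 5 \right)} \left(W{\left(-9,o{\left(0,-4 \right)} \right)} - 130\right) = \left(-2 + \left(1 + 5\right)\right)^{2} \left(- 8 \cdot 2 \left(-4\right) \frac{1}{1 + 0} - 130\right) = \left(-2 + 6\right)^{2} \left(- 8 \cdot 2 \left(-4\right) 1^{-1} - 130\right) = 4^{2} \left(- 8 \cdot 2 \left(-4\right) 1 - 130\right) = 16 \left(\left(-8\right) \left(-8\right) - 130\right) = 16 \left(64 - 130\right) = 16 \left(-66\right) = -1056$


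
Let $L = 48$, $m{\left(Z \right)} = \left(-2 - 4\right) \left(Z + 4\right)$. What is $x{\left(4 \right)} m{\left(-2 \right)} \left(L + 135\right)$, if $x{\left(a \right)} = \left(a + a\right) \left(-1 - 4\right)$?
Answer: $87840$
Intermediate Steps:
$m{\left(Z \right)} = -24 - 6 Z$ ($m{\left(Z \right)} = - 6 \left(4 + Z\right) = -24 - 6 Z$)
$x{\left(a \right)} = - 10 a$ ($x{\left(a \right)} = 2 a \left(-5\right) = - 10 a$)
$x{\left(4 \right)} m{\left(-2 \right)} \left(L + 135\right) = \left(-10\right) 4 \left(-24 - -12\right) \left(48 + 135\right) = - 40 \left(-24 + 12\right) 183 = \left(-40\right) \left(-12\right) 183 = 480 \cdot 183 = 87840$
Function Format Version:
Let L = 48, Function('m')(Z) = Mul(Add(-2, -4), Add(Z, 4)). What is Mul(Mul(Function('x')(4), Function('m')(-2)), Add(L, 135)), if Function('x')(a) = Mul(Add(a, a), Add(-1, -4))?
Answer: 87840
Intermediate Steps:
Function('m')(Z) = Add(-24, Mul(-6, Z)) (Function('m')(Z) = Mul(-6, Add(4, Z)) = Add(-24, Mul(-6, Z)))
Function('x')(a) = Mul(-10, a) (Function('x')(a) = Mul(Mul(2, a), -5) = Mul(-10, a))
Mul(Mul(Function('x')(4), Function('m')(-2)), Add(L, 135)) = Mul(Mul(Mul(-10, 4), Add(-24, Mul(-6, -2))), Add(48, 135)) = Mul(Mul(-40, Add(-24, 12)), 183) = Mul(Mul(-40, -12), 183) = Mul(480, 183) = 87840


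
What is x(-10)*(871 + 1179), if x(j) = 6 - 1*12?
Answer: -12300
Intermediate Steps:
x(j) = -6 (x(j) = 6 - 12 = -6)
x(-10)*(871 + 1179) = -6*(871 + 1179) = -6*2050 = -12300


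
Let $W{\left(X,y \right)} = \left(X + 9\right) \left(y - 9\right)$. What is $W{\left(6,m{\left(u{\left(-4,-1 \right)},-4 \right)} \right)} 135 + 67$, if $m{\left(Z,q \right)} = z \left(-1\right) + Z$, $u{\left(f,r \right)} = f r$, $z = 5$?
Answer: $-20183$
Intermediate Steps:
$m{\left(Z,q \right)} = -5 + Z$ ($m{\left(Z,q \right)} = 5 \left(-1\right) + Z = -5 + Z$)
$W{\left(X,y \right)} = \left(-9 + y\right) \left(9 + X\right)$ ($W{\left(X,y \right)} = \left(9 + X\right) \left(-9 + y\right) = \left(-9 + y\right) \left(9 + X\right)$)
$W{\left(6,m{\left(u{\left(-4,-1 \right)},-4 \right)} \right)} 135 + 67 = \left(-81 - 54 + 9 \left(-5 - -4\right) + 6 \left(-5 - -4\right)\right) 135 + 67 = \left(-81 - 54 + 9 \left(-5 + 4\right) + 6 \left(-5 + 4\right)\right) 135 + 67 = \left(-81 - 54 + 9 \left(-1\right) + 6 \left(-1\right)\right) 135 + 67 = \left(-81 - 54 - 9 - 6\right) 135 + 67 = \left(-150\right) 135 + 67 = -20250 + 67 = -20183$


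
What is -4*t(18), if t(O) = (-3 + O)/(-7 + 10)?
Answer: -20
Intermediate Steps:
t(O) = -1 + O/3 (t(O) = (-3 + O)/3 = (-3 + O)*(1/3) = -1 + O/3)
-4*t(18) = -4*(-1 + (1/3)*18) = -4*(-1 + 6) = -4*5 = -20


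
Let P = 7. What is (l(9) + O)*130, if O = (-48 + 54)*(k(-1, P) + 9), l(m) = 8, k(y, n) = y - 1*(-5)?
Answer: 11180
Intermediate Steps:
k(y, n) = 5 + y (k(y, n) = y + 5 = 5 + y)
O = 78 (O = (-48 + 54)*((5 - 1) + 9) = 6*(4 + 9) = 6*13 = 78)
(l(9) + O)*130 = (8 + 78)*130 = 86*130 = 11180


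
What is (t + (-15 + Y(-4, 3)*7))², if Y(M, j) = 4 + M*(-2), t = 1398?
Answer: 2152089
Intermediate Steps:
Y(M, j) = 4 - 2*M
(t + (-15 + Y(-4, 3)*7))² = (1398 + (-15 + (4 - 2*(-4))*7))² = (1398 + (-15 + (4 + 8)*7))² = (1398 + (-15 + 12*7))² = (1398 + (-15 + 84))² = (1398 + 69)² = 1467² = 2152089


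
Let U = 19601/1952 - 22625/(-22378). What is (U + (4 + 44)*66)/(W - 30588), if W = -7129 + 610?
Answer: -23144485831/270150438432 ≈ -0.085673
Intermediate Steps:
W = -6519
U = 241397589/21840928 (U = 19601*(1/1952) - 22625*(-1/22378) = 19601/1952 + 22625/22378 = 241397589/21840928 ≈ 11.053)
(U + (4 + 44)*66)/(W - 30588) = (241397589/21840928 + (4 + 44)*66)/(-6519 - 30588) = (241397589/21840928 + 48*66)/(-37107) = (241397589/21840928 + 3168)*(-1/37107) = (69433457493/21840928)*(-1/37107) = -23144485831/270150438432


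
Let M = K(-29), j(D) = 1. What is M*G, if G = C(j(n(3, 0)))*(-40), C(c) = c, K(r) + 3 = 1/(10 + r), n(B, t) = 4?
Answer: 2320/19 ≈ 122.11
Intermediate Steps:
K(r) = -3 + 1/(10 + r)
M = -58/19 (M = (-29 - 3*(-29))/(10 - 29) = (-29 + 87)/(-19) = -1/19*58 = -58/19 ≈ -3.0526)
G = -40 (G = 1*(-40) = -40)
M*G = -58/19*(-40) = 2320/19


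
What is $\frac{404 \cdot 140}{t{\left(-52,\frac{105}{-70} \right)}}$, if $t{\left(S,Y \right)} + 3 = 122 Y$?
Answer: $- \frac{28280}{93} \approx -304.09$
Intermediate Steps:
$t{\left(S,Y \right)} = -3 + 122 Y$
$\frac{404 \cdot 140}{t{\left(-52,\frac{105}{-70} \right)}} = \frac{404 \cdot 140}{-3 + 122 \frac{105}{-70}} = \frac{56560}{-3 + 122 \cdot 105 \left(- \frac{1}{70}\right)} = \frac{56560}{-3 + 122 \left(- \frac{3}{2}\right)} = \frac{56560}{-3 - 183} = \frac{56560}{-186} = 56560 \left(- \frac{1}{186}\right) = - \frac{28280}{93}$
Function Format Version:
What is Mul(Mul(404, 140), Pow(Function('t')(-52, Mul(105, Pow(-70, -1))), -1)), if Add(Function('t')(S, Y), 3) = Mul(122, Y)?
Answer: Rational(-28280, 93) ≈ -304.09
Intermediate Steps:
Function('t')(S, Y) = Add(-3, Mul(122, Y))
Mul(Mul(404, 140), Pow(Function('t')(-52, Mul(105, Pow(-70, -1))), -1)) = Mul(Mul(404, 140), Pow(Add(-3, Mul(122, Mul(105, Pow(-70, -1)))), -1)) = Mul(56560, Pow(Add(-3, Mul(122, Mul(105, Rational(-1, 70)))), -1)) = Mul(56560, Pow(Add(-3, Mul(122, Rational(-3, 2))), -1)) = Mul(56560, Pow(Add(-3, -183), -1)) = Mul(56560, Pow(-186, -1)) = Mul(56560, Rational(-1, 186)) = Rational(-28280, 93)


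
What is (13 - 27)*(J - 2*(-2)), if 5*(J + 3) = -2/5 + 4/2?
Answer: -462/25 ≈ -18.480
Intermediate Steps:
J = -67/25 (J = -3 + (-2/5 + 4/2)/5 = -3 + (-2*1/5 + 4*(1/2))/5 = -3 + (-2/5 + 2)/5 = -3 + (1/5)*(8/5) = -3 + 8/25 = -67/25 ≈ -2.6800)
(13 - 27)*(J - 2*(-2)) = (13 - 27)*(-67/25 - 2*(-2)) = -14*(-67/25 + 4) = -14*33/25 = -462/25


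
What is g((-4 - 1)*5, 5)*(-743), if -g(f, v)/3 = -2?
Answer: -4458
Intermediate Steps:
g(f, v) = 6 (g(f, v) = -3*(-2) = 6)
g((-4 - 1)*5, 5)*(-743) = 6*(-743) = -4458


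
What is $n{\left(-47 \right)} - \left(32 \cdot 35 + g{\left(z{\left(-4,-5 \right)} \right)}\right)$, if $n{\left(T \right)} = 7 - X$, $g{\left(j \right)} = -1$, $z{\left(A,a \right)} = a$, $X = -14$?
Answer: $-1098$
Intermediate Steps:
$n{\left(T \right)} = 21$ ($n{\left(T \right)} = 7 - -14 = 7 + 14 = 21$)
$n{\left(-47 \right)} - \left(32 \cdot 35 + g{\left(z{\left(-4,-5 \right)} \right)}\right) = 21 - \left(32 \cdot 35 - 1\right) = 21 - \left(1120 - 1\right) = 21 - 1119 = -1098$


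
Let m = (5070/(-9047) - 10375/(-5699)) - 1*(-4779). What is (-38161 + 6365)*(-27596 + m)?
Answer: 37403332077029976/51558853 ≈ 7.2545e+8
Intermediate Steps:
m = 246464727182/51558853 (m = (5070*(-1/9047) - 10375*(-1/5699)) + 4779 = (-5070/9047 + 10375/5699) + 4779 = 64968695/51558853 + 4779 = 246464727182/51558853 ≈ 4780.3)
(-38161 + 6365)*(-27596 + m) = (-38161 + 6365)*(-27596 + 246464727182/51558853) = -31796*(-1176353380206/51558853) = 37403332077029976/51558853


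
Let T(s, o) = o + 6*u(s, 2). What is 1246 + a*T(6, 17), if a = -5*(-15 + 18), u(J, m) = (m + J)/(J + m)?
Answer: 901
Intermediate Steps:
u(J, m) = 1 (u(J, m) = (J + m)/(J + m) = 1)
T(s, o) = 6 + o (T(s, o) = o + 6*1 = o + 6 = 6 + o)
a = -15 (a = -5*3 = -15)
1246 + a*T(6, 17) = 1246 - 15*(6 + 17) = 1246 - 15*23 = 1246 - 345 = 901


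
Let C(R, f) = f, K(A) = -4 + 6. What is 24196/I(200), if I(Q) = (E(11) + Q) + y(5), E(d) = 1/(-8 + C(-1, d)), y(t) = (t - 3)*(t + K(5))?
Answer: 72588/643 ≈ 112.89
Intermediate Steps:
K(A) = 2
y(t) = (-3 + t)*(2 + t) (y(t) = (t - 3)*(t + 2) = (-3 + t)*(2 + t))
E(d) = 1/(-8 + d)
I(Q) = 43/3 + Q (I(Q) = (1/(-8 + 11) + Q) + (-6 + 5**2 - 1*5) = (1/3 + Q) + (-6 + 25 - 5) = (1/3 + Q) + 14 = 43/3 + Q)
24196/I(200) = 24196/(43/3 + 200) = 24196/(643/3) = 24196*(3/643) = 72588/643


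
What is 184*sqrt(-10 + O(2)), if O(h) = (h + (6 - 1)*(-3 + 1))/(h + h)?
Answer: 368*I*sqrt(3) ≈ 637.39*I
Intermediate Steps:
O(h) = (-10 + h)/(2*h) (O(h) = (h + 5*(-2))/((2*h)) = (h - 10)*(1/(2*h)) = (-10 + h)*(1/(2*h)) = (-10 + h)/(2*h))
184*sqrt(-10 + O(2)) = 184*sqrt(-10 + (1/2)*(-10 + 2)/2) = 184*sqrt(-10 + (1/2)*(1/2)*(-8)) = 184*sqrt(-10 - 2) = 184*sqrt(-12) = 184*(2*I*sqrt(3)) = 368*I*sqrt(3)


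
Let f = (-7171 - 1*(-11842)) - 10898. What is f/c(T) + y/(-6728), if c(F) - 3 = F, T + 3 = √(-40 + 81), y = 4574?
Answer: -2287/3364 - 6227*√41/41 ≈ -973.17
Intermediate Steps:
f = -6227 (f = (-7171 + 11842) - 10898 = 4671 - 10898 = -6227)
T = -3 + √41 (T = -3 + √(-40 + 81) = -3 + √41 ≈ 3.4031)
c(F) = 3 + F
f/c(T) + y/(-6728) = -6227/(3 + (-3 + √41)) + 4574/(-6728) = -6227*√41/41 + 4574*(-1/6728) = -6227*√41/41 - 2287/3364 = -2287/3364 - 6227*√41/41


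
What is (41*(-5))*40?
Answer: -8200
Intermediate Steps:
(41*(-5))*40 = -205*40 = -8200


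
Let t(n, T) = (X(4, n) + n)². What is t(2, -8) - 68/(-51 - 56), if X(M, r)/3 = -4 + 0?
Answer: 10768/107 ≈ 100.64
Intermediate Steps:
X(M, r) = -12 (X(M, r) = 3*(-4 + 0) = 3*(-4) = -12)
t(n, T) = (-12 + n)²
t(2, -8) - 68/(-51 - 56) = (-12 + 2)² - 68/(-51 - 56) = (-10)² - 68/(-107) = 100 - 1/107*(-68) = 100 + 68/107 = 10768/107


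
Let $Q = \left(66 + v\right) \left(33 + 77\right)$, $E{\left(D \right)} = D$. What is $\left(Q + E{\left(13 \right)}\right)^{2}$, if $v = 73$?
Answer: $234181809$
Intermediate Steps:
$Q = 15290$ ($Q = \left(66 + 73\right) \left(33 + 77\right) = 139 \cdot 110 = 15290$)
$\left(Q + E{\left(13 \right)}\right)^{2} = \left(15290 + 13\right)^{2} = 15303^{2} = 234181809$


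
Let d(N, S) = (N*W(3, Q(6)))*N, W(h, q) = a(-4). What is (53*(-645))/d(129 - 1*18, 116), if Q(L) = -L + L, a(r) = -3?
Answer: 11395/12321 ≈ 0.92484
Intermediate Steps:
Q(L) = 0
W(h, q) = -3
d(N, S) = -3*N**2 (d(N, S) = (N*(-3))*N = (-3*N)*N = -3*N**2)
(53*(-645))/d(129 - 1*18, 116) = (53*(-645))/((-3*(129 - 1*18)**2)) = -34185*(-1/(3*(129 - 18)**2)) = -34185/((-3*111**2)) = -34185/((-3*12321)) = -34185/(-36963) = -34185*(-1/36963) = 11395/12321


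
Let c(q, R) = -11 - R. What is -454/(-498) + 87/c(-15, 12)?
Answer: -16442/5727 ≈ -2.8710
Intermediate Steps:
-454/(-498) + 87/c(-15, 12) = -454/(-498) + 87/(-11 - 1*12) = -454*(-1/498) + 87/(-11 - 12) = 227/249 + 87/(-23) = 227/249 + 87*(-1/23) = 227/249 - 87/23 = -16442/5727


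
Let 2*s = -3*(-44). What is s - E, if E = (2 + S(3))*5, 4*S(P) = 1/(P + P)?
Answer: 1339/24 ≈ 55.792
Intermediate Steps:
s = 66 (s = (-3*(-44))/2 = (½)*132 = 66)
S(P) = 1/(8*P) (S(P) = 1/(4*(P + P)) = 1/(4*((2*P))) = (1/(2*P))/4 = 1/(8*P))
E = 245/24 (E = (2 + (⅛)/3)*5 = (2 + (⅛)*(⅓))*5 = (2 + 1/24)*5 = (49/24)*5 = 245/24 ≈ 10.208)
s - E = 66 - 1*245/24 = 66 - 245/24 = 1339/24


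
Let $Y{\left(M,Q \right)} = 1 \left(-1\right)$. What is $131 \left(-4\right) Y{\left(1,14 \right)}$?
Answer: $524$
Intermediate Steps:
$Y{\left(M,Q \right)} = -1$
$131 \left(-4\right) Y{\left(1,14 \right)} = 131 \left(-4\right) \left(-1\right) = \left(-524\right) \left(-1\right) = 524$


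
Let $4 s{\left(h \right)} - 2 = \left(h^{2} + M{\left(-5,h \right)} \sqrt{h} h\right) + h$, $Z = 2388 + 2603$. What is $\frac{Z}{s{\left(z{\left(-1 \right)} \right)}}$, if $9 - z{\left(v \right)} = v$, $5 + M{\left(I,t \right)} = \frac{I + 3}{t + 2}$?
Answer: $- \frac{10061856}{63677} - \frac{4641630 \sqrt{10}}{63677} \approx -388.52$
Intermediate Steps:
$M{\left(I,t \right)} = -5 + \frac{3 + I}{2 + t}$ ($M{\left(I,t \right)} = -5 + \frac{I + 3}{t + 2} = -5 + \frac{3 + I}{2 + t}$)
$z{\left(v \right)} = 9 - v$
$Z = 4991$
$s{\left(h \right)} = \frac{1}{2} + \frac{h}{4} + \frac{h^{2}}{4} + \frac{h^{\frac{3}{2}} \left(-12 - 5 h\right)}{4 \left(2 + h\right)}$ ($s{\left(h \right)} = \frac{1}{2} + \frac{\left(h^{2} + \frac{-7 - 5 - 5 h}{2 + h} \sqrt{h} h\right) + h}{4} = \frac{1}{2} + \frac{\left(h^{2} + \frac{-12 - 5 h}{2 + h} \sqrt{h} h\right) + h}{4} = \frac{1}{2} + \frac{\left(h^{2} + \frac{\sqrt{h} \left(-12 - 5 h\right)}{2 + h} h\right) + h}{4} = \frac{1}{2} + \frac{\left(h^{2} + \frac{h^{\frac{3}{2}} \left(-12 - 5 h\right)}{2 + h}\right) + h}{4} = \frac{1}{2} + \frac{h + h^{2} + \frac{h^{\frac{3}{2}} \left(-12 - 5 h\right)}{2 + h}}{4} = \frac{1}{2} + \left(\frac{h}{4} + \frac{h^{2}}{4} + \frac{h^{\frac{3}{2}} \left(-12 - 5 h\right)}{4 \left(2 + h\right)}\right) = \frac{1}{2} + \frac{h}{4} + \frac{h^{2}}{4} + \frac{h^{\frac{3}{2}} \left(-12 - 5 h\right)}{4 \left(2 + h\right)}$)
$\frac{Z}{s{\left(z{\left(-1 \right)} \right)}} = \frac{4991}{\frac{1}{4} \frac{1}{2 + \left(9 - -1\right)} \left(\left(2 + \left(9 - -1\right)\right) \left(2 + \left(9 - -1\right) + \left(9 - -1\right)^{2}\right) - \left(9 - -1\right)^{\frac{3}{2}} \left(12 + 5 \left(9 - -1\right)\right)\right)} = \frac{4991}{\frac{1}{4} \frac{1}{2 + \left(9 + 1\right)} \left(\left(2 + \left(9 + 1\right)\right) \left(2 + \left(9 + 1\right) + \left(9 + 1\right)^{2}\right) - \left(9 + 1\right)^{\frac{3}{2}} \left(12 + 5 \left(9 + 1\right)\right)\right)} = \frac{4991}{\frac{1}{4} \frac{1}{2 + 10} \left(\left(2 + 10\right) \left(2 + 10 + 10^{2}\right) - 10^{\frac{3}{2}} \left(12 + 5 \cdot 10\right)\right)} = \frac{4991}{\frac{1}{4} \cdot \frac{1}{12} \left(12 \left(2 + 10 + 100\right) - 10 \sqrt{10} \left(12 + 50\right)\right)} = \frac{4991}{\frac{1}{4} \cdot \frac{1}{12} \left(12 \cdot 112 - 10 \sqrt{10} \cdot 62\right)} = \frac{4991}{\frac{1}{4} \cdot \frac{1}{12} \left(1344 - 620 \sqrt{10}\right)} = \frac{4991}{28 - \frac{155 \sqrt{10}}{12}}$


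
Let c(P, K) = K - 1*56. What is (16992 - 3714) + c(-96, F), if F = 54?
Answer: 13276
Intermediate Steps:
c(P, K) = -56 + K (c(P, K) = K - 56 = -56 + K)
(16992 - 3714) + c(-96, F) = (16992 - 3714) + (-56 + 54) = 13278 - 2 = 13276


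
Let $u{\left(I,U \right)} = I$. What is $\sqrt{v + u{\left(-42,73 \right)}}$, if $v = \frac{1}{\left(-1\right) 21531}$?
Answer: $\frac{i \sqrt{19470547893}}{21531} \approx 6.4807 i$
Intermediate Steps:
$v = - \frac{1}{21531}$ ($v = \frac{1}{-21531} = - \frac{1}{21531} \approx -4.6445 \cdot 10^{-5}$)
$\sqrt{v + u{\left(-42,73 \right)}} = \sqrt{- \frac{1}{21531} - 42} = \sqrt{- \frac{904303}{21531}} = \frac{i \sqrt{19470547893}}{21531}$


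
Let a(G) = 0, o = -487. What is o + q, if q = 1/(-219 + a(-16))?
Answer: -106654/219 ≈ -487.00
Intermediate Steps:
q = -1/219 (q = 1/(-219 + 0) = 1/(-219) = -1/219 ≈ -0.0045662)
o + q = -487 - 1/219 = -106654/219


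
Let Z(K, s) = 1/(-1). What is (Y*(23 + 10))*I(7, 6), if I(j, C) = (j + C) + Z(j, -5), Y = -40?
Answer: -15840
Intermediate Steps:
Z(K, s) = -1
I(j, C) = -1 + C + j (I(j, C) = (j + C) - 1 = (C + j) - 1 = -1 + C + j)
(Y*(23 + 10))*I(7, 6) = (-40*(23 + 10))*(-1 + 6 + 7) = -40*33*12 = -1320*12 = -15840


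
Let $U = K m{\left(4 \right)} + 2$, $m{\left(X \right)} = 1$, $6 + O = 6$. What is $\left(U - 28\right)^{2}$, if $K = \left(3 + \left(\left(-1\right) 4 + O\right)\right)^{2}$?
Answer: $625$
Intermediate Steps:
$O = 0$ ($O = -6 + 6 = 0$)
$K = 1$ ($K = \left(3 + \left(\left(-1\right) 4 + 0\right)\right)^{2} = \left(3 + \left(-4 + 0\right)\right)^{2} = \left(3 - 4\right)^{2} = \left(-1\right)^{2} = 1$)
$U = 3$ ($U = 1 \cdot 1 + 2 = 1 + 2 = 3$)
$\left(U - 28\right)^{2} = \left(3 - 28\right)^{2} = \left(-25\right)^{2} = 625$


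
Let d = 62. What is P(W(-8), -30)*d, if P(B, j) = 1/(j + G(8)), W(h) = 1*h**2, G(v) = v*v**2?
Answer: 31/241 ≈ 0.12863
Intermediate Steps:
G(v) = v**3
W(h) = h**2
P(B, j) = 1/(512 + j) (P(B, j) = 1/(j + 8**3) = 1/(j + 512) = 1/(512 + j))
P(W(-8), -30)*d = 62/(512 - 30) = 62/482 = (1/482)*62 = 31/241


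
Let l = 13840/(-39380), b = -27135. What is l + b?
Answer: -53429507/1969 ≈ -27135.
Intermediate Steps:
l = -692/1969 (l = 13840*(-1/39380) = -692/1969 ≈ -0.35145)
l + b = -692/1969 - 27135 = -53429507/1969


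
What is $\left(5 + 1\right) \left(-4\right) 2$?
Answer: $-48$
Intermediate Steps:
$\left(5 + 1\right) \left(-4\right) 2 = 6 \left(-4\right) 2 = \left(-24\right) 2 = -48$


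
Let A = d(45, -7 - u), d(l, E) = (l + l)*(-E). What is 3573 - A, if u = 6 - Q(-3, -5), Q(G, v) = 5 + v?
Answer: 2403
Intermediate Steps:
u = 6 (u = 6 - (5 - 5) = 6 - 1*0 = 6 + 0 = 6)
d(l, E) = -2*E*l (d(l, E) = (2*l)*(-E) = -2*E*l)
A = 1170 (A = -2*(-7 - 1*6)*45 = -2*(-7 - 6)*45 = -2*(-13)*45 = 1170)
3573 - A = 3573 - 1*1170 = 3573 - 1170 = 2403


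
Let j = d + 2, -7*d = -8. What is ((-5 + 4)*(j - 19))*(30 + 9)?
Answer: 4329/7 ≈ 618.43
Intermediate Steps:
d = 8/7 (d = -1/7*(-8) = 8/7 ≈ 1.1429)
j = 22/7 (j = 8/7 + 2 = 22/7 ≈ 3.1429)
((-5 + 4)*(j - 19))*(30 + 9) = ((-5 + 4)*(22/7 - 19))*(30 + 9) = -1*(-111/7)*39 = (111/7)*39 = 4329/7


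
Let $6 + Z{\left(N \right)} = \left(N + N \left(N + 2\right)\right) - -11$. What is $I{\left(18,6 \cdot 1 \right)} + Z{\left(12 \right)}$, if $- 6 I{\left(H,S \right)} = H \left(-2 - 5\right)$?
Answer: $206$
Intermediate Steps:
$Z{\left(N \right)} = 5 + N + N \left(2 + N\right)$ ($Z{\left(N \right)} = -6 - \left(-11 - N - N \left(N + 2\right)\right) = -6 + \left(\left(N + N \left(2 + N\right)\right) + 11\right) = -6 + \left(11 + N + N \left(2 + N\right)\right) = 5 + N + N \left(2 + N\right)$)
$I{\left(H,S \right)} = \frac{7 H}{6}$ ($I{\left(H,S \right)} = - \frac{H \left(-2 - 5\right)}{6} = - \frac{H \left(-7\right)}{6} = - \frac{\left(-7\right) H}{6} = \frac{7 H}{6}$)
$I{\left(18,6 \cdot 1 \right)} + Z{\left(12 \right)} = \frac{7}{6} \cdot 18 + \left(5 + 12^{2} + 3 \cdot 12\right) = 21 + \left(5 + 144 + 36\right) = 21 + 185 = 206$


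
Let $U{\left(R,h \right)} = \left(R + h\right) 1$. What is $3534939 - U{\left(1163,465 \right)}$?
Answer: $3533311$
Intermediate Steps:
$U{\left(R,h \right)} = R + h$
$3534939 - U{\left(1163,465 \right)} = 3534939 - \left(1163 + 465\right) = 3534939 - 1628 = 3533311$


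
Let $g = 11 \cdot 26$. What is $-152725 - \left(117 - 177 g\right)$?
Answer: $-102220$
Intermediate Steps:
$g = 286$
$-152725 - \left(117 - 177 g\right) = -152725 - \left(117 - 50622\right) = -152725 - -50505 = -152725 + 50505 = -102220$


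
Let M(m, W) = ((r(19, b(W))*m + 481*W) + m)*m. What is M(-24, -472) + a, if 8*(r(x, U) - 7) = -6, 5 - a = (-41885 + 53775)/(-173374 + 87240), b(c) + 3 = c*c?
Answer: 234842160528/43067 ≈ 5.4530e+6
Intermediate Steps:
b(c) = -3 + c² (b(c) = -3 + c*c = -3 + c²)
a = 221280/43067 (a = 5 - (-41885 + 53775)/(-173374 + 87240) = 5 - 11890/(-86134) = 5 - 11890*(-1)/86134 = 5 - 1*(-5945/43067) = 5 + 5945/43067 = 221280/43067 ≈ 5.1380)
r(x, U) = 25/4 (r(x, U) = 7 + (⅛)*(-6) = 7 - ¾ = 25/4)
M(m, W) = m*(481*W + 29*m/4) (M(m, W) = ((25*m/4 + 481*W) + m)*m = ((481*W + 25*m/4) + m)*m = (481*W + 29*m/4)*m = m*(481*W + 29*m/4))
M(-24, -472) + a = (¼)*(-24)*(29*(-24) + 1924*(-472)) + 221280/43067 = (¼)*(-24)*(-696 - 908128) + 221280/43067 = (¼)*(-24)*(-908824) + 221280/43067 = 5452944 + 221280/43067 = 234842160528/43067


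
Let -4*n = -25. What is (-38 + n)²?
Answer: 16129/16 ≈ 1008.1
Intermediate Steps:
n = 25/4 (n = -¼*(-25) = 25/4 ≈ 6.2500)
(-38 + n)² = (-38 + 25/4)² = (-127/4)² = 16129/16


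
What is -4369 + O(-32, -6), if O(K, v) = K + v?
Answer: -4407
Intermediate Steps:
-4369 + O(-32, -6) = -4369 + (-32 - 6) = -4369 - 38 = -4407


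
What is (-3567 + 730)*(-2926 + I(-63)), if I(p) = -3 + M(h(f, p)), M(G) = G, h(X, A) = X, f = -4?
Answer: 8320921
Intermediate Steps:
I(p) = -7 (I(p) = -3 - 4 = -7)
(-3567 + 730)*(-2926 + I(-63)) = (-3567 + 730)*(-2926 - 7) = -2837*(-2933) = 8320921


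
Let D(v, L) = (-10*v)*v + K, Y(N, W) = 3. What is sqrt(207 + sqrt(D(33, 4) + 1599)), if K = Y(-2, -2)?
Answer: sqrt(207 + 6*I*sqrt(258)) ≈ 14.754 + 3.2661*I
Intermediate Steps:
K = 3
D(v, L) = 3 - 10*v**2 (D(v, L) = (-10*v)*v + 3 = -10*v**2 + 3 = 3 - 10*v**2)
sqrt(207 + sqrt(D(33, 4) + 1599)) = sqrt(207 + sqrt((3 - 10*33**2) + 1599)) = sqrt(207 + sqrt((3 - 10*1089) + 1599)) = sqrt(207 + sqrt((3 - 10890) + 1599)) = sqrt(207 + sqrt(-10887 + 1599)) = sqrt(207 + sqrt(-9288)) = sqrt(207 + 6*I*sqrt(258))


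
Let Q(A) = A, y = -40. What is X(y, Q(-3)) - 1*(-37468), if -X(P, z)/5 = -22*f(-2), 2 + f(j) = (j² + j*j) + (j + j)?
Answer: 37688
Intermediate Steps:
f(j) = -2 + 2*j + 2*j² (f(j) = -2 + ((j² + j*j) + (j + j)) = -2 + ((j² + j²) + 2*j) = -2 + (2*j² + 2*j) = -2 + (2*j + 2*j²) = -2 + 2*j + 2*j²)
X(P, z) = 220 (X(P, z) = -(-110)*(-2 + 2*(-2) + 2*(-2)²) = -(-110)*(-2 - 4 + 2*4) = -(-110)*(-2 - 4 + 8) = -(-110)*2 = -5*(-44) = 220)
X(y, Q(-3)) - 1*(-37468) = 220 - 1*(-37468) = 220 + 37468 = 37688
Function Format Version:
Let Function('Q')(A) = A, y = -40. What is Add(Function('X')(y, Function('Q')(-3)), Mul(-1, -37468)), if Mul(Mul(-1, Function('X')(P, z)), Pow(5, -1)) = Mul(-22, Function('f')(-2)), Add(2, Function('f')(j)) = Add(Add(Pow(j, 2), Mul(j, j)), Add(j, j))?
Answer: 37688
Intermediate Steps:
Function('f')(j) = Add(-2, Mul(2, j), Mul(2, Pow(j, 2))) (Function('f')(j) = Add(-2, Add(Add(Pow(j, 2), Mul(j, j)), Add(j, j))) = Add(-2, Add(Add(Pow(j, 2), Pow(j, 2)), Mul(2, j))) = Add(-2, Add(Mul(2, Pow(j, 2)), Mul(2, j))) = Add(-2, Add(Mul(2, j), Mul(2, Pow(j, 2)))) = Add(-2, Mul(2, j), Mul(2, Pow(j, 2))))
Function('X')(P, z) = 220 (Function('X')(P, z) = Mul(-5, Mul(-22, Add(-2, Mul(2, -2), Mul(2, Pow(-2, 2))))) = Mul(-5, Mul(-22, Add(-2, -4, Mul(2, 4)))) = Mul(-5, Mul(-22, Add(-2, -4, 8))) = Mul(-5, Mul(-22, 2)) = Mul(-5, -44) = 220)
Add(Function('X')(y, Function('Q')(-3)), Mul(-1, -37468)) = Add(220, Mul(-1, -37468)) = Add(220, 37468) = 37688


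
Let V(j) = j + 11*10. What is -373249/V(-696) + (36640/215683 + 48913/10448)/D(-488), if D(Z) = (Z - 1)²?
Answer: 33520787592411362525/52627551322189584 ≈ 636.94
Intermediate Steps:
D(Z) = (-1 + Z)²
V(j) = 110 + j (V(j) = j + 110 = 110 + j)
-373249/V(-696) + (36640/215683 + 48913/10448)/D(-488) = -373249/(110 - 696) + (36640/215683 + 48913/10448)/((-1 - 488)²) = -373249/(-586) + (36640*(1/215683) + 48913*(1/10448))/((-489)²) = -373249*(-1/586) + (36640/215683 + 48913/10448)/239121 = 373249/586 + (10932517299/2253455984)*(1/239121) = 373249/586 + 3644172433/179616216116688 = 33520787592411362525/52627551322189584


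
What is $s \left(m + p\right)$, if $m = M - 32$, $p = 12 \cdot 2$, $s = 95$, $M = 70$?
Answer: $5890$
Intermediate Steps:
$p = 24$
$m = 38$ ($m = 70 - 32 = 38$)
$s \left(m + p\right) = 95 \left(38 + 24\right) = 95 \cdot 62 = 5890$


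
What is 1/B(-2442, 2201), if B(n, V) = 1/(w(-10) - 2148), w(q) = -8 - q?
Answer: -2146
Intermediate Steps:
B(n, V) = -1/2146 (B(n, V) = 1/((-8 - 1*(-10)) - 2148) = 1/((-8 + 10) - 2148) = 1/(2 - 2148) = 1/(-2146) = -1/2146)
1/B(-2442, 2201) = 1/(-1/2146) = -2146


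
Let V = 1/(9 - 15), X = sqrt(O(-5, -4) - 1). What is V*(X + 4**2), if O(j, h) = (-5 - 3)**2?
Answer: -8/3 - sqrt(7)/2 ≈ -3.9895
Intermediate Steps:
O(j, h) = 64 (O(j, h) = (-8)**2 = 64)
X = 3*sqrt(7) (X = sqrt(64 - 1) = sqrt(63) = 3*sqrt(7) ≈ 7.9373)
V = -1/6 (V = 1/(-6) = -1/6 ≈ -0.16667)
V*(X + 4**2) = -(3*sqrt(7) + 4**2)/6 = -(3*sqrt(7) + 16)/6 = -(16 + 3*sqrt(7))/6 = -8/3 - sqrt(7)/2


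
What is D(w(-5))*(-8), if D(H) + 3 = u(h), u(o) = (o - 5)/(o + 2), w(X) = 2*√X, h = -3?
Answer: -40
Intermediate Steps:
u(o) = (-5 + o)/(2 + o)
D(H) = 5 (D(H) = -3 + (-5 - 3)/(2 - 3) = -3 - 8/(-1) = -3 - 1*(-8) = -3 + 8 = 5)
D(w(-5))*(-8) = 5*(-8) = -40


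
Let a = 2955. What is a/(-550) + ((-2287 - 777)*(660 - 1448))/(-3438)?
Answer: -133809689/189090 ≈ -707.65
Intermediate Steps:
a/(-550) + ((-2287 - 777)*(660 - 1448))/(-3438) = 2955/(-550) + ((-2287 - 777)*(660 - 1448))/(-3438) = 2955*(-1/550) - 3064*(-788)*(-1/3438) = -591/110 + 2414432*(-1/3438) = -591/110 - 1207216/1719 = -133809689/189090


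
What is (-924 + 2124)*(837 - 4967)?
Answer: -4956000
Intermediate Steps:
(-924 + 2124)*(837 - 4967) = 1200*(-4130) = -4956000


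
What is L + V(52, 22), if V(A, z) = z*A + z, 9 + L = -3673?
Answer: -2516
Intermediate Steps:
L = -3682 (L = -9 - 3673 = -3682)
V(A, z) = z + A*z (V(A, z) = A*z + z = z + A*z)
L + V(52, 22) = -3682 + 22*(1 + 52) = -3682 + 22*53 = -3682 + 1166 = -2516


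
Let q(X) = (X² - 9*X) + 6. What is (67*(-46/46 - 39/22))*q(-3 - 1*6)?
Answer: -343308/11 ≈ -31210.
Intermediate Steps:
q(X) = 6 + X² - 9*X
(67*(-46/46 - 39/22))*q(-3 - 1*6) = (67*(-46/46 - 39/22))*(6 + (-3 - 1*6)² - 9*(-3 - 1*6)) = (67*(-46*1/46 - 39*1/22))*(6 + (-3 - 6)² - 9*(-3 - 6)) = (67*(-1 - 39/22))*(6 + (-9)² - 9*(-9)) = (67*(-61/22))*(6 + 81 + 81) = -4087/22*168 = -343308/11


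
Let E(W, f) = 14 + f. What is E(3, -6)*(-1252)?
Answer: -10016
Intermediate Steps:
E(3, -6)*(-1252) = (14 - 6)*(-1252) = 8*(-1252) = -10016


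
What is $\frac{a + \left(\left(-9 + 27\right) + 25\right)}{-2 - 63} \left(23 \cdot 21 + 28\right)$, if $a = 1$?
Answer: $- \frac{22484}{65} \approx -345.91$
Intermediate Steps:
$\frac{a + \left(\left(-9 + 27\right) + 25\right)}{-2 - 63} \left(23 \cdot 21 + 28\right) = \frac{1 + \left(\left(-9 + 27\right) + 25\right)}{-2 - 63} \left(23 \cdot 21 + 28\right) = \frac{1 + \left(18 + 25\right)}{-65} \left(483 + 28\right) = \left(1 + 43\right) \left(- \frac{1}{65}\right) 511 = 44 \left(- \frac{1}{65}\right) 511 = \left(- \frac{44}{65}\right) 511 = - \frac{22484}{65}$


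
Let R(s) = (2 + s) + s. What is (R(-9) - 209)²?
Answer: 50625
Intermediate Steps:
R(s) = 2 + 2*s
(R(-9) - 209)² = ((2 + 2*(-9)) - 209)² = ((2 - 18) - 209)² = (-16 - 209)² = (-225)² = 50625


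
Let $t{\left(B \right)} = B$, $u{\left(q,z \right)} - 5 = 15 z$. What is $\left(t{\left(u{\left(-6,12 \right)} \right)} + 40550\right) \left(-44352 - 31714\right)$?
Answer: $-3098548510$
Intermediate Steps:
$u{\left(q,z \right)} = 5 + 15 z$
$\left(t{\left(u{\left(-6,12 \right)} \right)} + 40550\right) \left(-44352 - 31714\right) = \left(\left(5 + 15 \cdot 12\right) + 40550\right) \left(-44352 - 31714\right) = \left(\left(5 + 180\right) + 40550\right) \left(-76066\right) = \left(185 + 40550\right) \left(-76066\right) = 40735 \left(-76066\right) = -3098548510$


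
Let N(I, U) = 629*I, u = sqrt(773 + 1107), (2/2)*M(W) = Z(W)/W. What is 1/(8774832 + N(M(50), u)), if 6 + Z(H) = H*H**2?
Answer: 25/258681413 ≈ 9.6644e-8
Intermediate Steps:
Z(H) = -6 + H**3 (Z(H) = -6 + H*H**2 = -6 + H**3)
M(W) = (-6 + W**3)/W
u = 2*sqrt(470) (u = sqrt(1880) = 2*sqrt(470) ≈ 43.359)
1/(8774832 + N(M(50), u)) = 1/(8774832 + 629*((-6 + 50**3)/50)) = 1/(8774832 + 629*((-6 + 125000)/50)) = 1/(8774832 + 629*((1/50)*124994)) = 1/(8774832 + 629*(62497/25)) = 1/(8774832 + 39310613/25) = 1/(258681413/25) = 25/258681413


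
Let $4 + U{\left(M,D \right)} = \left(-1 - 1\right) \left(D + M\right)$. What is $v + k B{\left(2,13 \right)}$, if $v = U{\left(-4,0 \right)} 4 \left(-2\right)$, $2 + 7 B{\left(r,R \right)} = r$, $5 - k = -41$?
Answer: $-32$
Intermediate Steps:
$k = 46$ ($k = 5 - -41 = 5 + 41 = 46$)
$U{\left(M,D \right)} = -4 - 2 D - 2 M$ ($U{\left(M,D \right)} = -4 + \left(-1 - 1\right) \left(D + M\right) = -4 - 2 \left(D + M\right) = -4 - \left(2 D + 2 M\right) = -4 - 2 D - 2 M$)
$B{\left(r,R \right)} = - \frac{2}{7} + \frac{r}{7}$
$v = -32$ ($v = \left(-4 - 0 - -8\right) 4 \left(-2\right) = \left(-4 + 0 + 8\right) 4 \left(-2\right) = 4 \cdot 4 \left(-2\right) = 16 \left(-2\right) = -32$)
$v + k B{\left(2,13 \right)} = -32 + 46 \left(- \frac{2}{7} + \frac{1}{7} \cdot 2\right) = -32 + 46 \left(- \frac{2}{7} + \frac{2}{7}\right) = -32 + 46 \cdot 0 = -32 + 0 = -32$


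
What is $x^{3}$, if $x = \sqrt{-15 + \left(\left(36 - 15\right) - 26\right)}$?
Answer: $- 40 i \sqrt{5} \approx - 89.443 i$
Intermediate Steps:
$x = 2 i \sqrt{5}$ ($x = \sqrt{-15 + \left(21 - 26\right)} = \sqrt{-15 - 5} = \sqrt{-20} = 2 i \sqrt{5} \approx 4.4721 i$)
$x^{3} = \left(2 i \sqrt{5}\right)^{3} = - 40 i \sqrt{5}$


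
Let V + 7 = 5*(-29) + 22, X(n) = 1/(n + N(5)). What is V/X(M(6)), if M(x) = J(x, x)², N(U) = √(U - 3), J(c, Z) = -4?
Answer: -2080 - 130*√2 ≈ -2263.8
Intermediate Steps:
N(U) = √(-3 + U)
M(x) = 16 (M(x) = (-4)² = 16)
X(n) = 1/(n + √2) (X(n) = 1/(n + √(-3 + 5)) = 1/(n + √2))
V = -130 (V = -7 + (5*(-29) + 22) = -7 + (-145 + 22) = -7 - 123 = -130)
V/X(M(6)) = -(2080 + 130*√2) = -130*(16 + √2) = -2080 - 130*√2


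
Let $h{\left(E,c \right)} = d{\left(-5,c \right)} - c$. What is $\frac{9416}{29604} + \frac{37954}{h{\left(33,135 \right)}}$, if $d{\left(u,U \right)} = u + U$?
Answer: $- \frac{280885784}{37005} \approx -7590.5$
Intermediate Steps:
$d{\left(u,U \right)} = U + u$
$h{\left(E,c \right)} = -5$ ($h{\left(E,c \right)} = \left(c - 5\right) - c = \left(-5 + c\right) - c = -5$)
$\frac{9416}{29604} + \frac{37954}{h{\left(33,135 \right)}} = \frac{9416}{29604} + \frac{37954}{-5} = 9416 \cdot \frac{1}{29604} + 37954 \left(- \frac{1}{5}\right) = \frac{2354}{7401} - \frac{37954}{5} = - \frac{280885784}{37005}$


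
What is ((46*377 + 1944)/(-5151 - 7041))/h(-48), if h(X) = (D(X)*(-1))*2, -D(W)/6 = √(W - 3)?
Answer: 9643*I*√51/3730752 ≈ 0.018459*I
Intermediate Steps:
D(W) = -6*√(-3 + W) (D(W) = -6*√(W - 3) = -6*√(-3 + W))
h(X) = 12*√(-3 + X) (h(X) = (-6*√(-3 + X)*(-1))*2 = (6*√(-3 + X))*2 = 12*√(-3 + X))
((46*377 + 1944)/(-5151 - 7041))/h(-48) = ((46*377 + 1944)/(-5151 - 7041))/((12*√(-3 - 48))) = ((17342 + 1944)/(-12192))/((12*√(-51))) = (19286*(-1/12192))/((12*(I*√51))) = -9643*(-I*√51/612)/6096 = -(-9643)*I*√51/3730752 = 9643*I*√51/3730752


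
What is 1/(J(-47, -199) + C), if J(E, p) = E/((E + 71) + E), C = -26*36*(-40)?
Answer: 23/861167 ≈ 2.6708e-5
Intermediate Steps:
C = 37440 (C = -936*(-40) = 37440)
J(E, p) = E/(71 + 2*E) (J(E, p) = E/((71 + E) + E) = E/(71 + 2*E))
1/(J(-47, -199) + C) = 1/(-47/(71 + 2*(-47)) + 37440) = 1/(-47/(71 - 94) + 37440) = 1/(-47/(-23) + 37440) = 1/(-47*(-1/23) + 37440) = 1/(47/23 + 37440) = 1/(861167/23) = 23/861167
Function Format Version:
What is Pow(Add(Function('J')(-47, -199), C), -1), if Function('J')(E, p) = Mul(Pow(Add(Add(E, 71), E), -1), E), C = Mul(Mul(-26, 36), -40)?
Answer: Rational(23, 861167) ≈ 2.6708e-5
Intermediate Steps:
C = 37440 (C = Mul(-936, -40) = 37440)
Function('J')(E, p) = Mul(E, Pow(Add(71, Mul(2, E)), -1)) (Function('J')(E, p) = Mul(Pow(Add(Add(71, E), E), -1), E) = Mul(Pow(Add(71, Mul(2, E)), -1), E) = Mul(E, Pow(Add(71, Mul(2, E)), -1)))
Pow(Add(Function('J')(-47, -199), C), -1) = Pow(Add(Mul(-47, Pow(Add(71, Mul(2, -47)), -1)), 37440), -1) = Pow(Add(Mul(-47, Pow(Add(71, -94), -1)), 37440), -1) = Pow(Add(Mul(-47, Pow(-23, -1)), 37440), -1) = Pow(Add(Mul(-47, Rational(-1, 23)), 37440), -1) = Pow(Add(Rational(47, 23), 37440), -1) = Pow(Rational(861167, 23), -1) = Rational(23, 861167)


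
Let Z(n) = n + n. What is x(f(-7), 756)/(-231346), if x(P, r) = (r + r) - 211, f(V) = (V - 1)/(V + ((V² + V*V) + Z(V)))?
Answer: -1301/231346 ≈ -0.0056236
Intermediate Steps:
Z(n) = 2*n
f(V) = (-1 + V)/(2*V² + 3*V) (f(V) = (V - 1)/(V + ((V² + V*V) + 2*V)) = (-1 + V)/(V + ((V² + V²) + 2*V)) = (-1 + V)/(V + (2*V² + 2*V)) = (-1 + V)/(V + (2*V + 2*V²)) = (-1 + V)/(2*V² + 3*V))
x(P, r) = -211 + 2*r (x(P, r) = 2*r - 211 = -211 + 2*r)
x(f(-7), 756)/(-231346) = (-211 + 2*756)/(-231346) = (-211 + 1512)*(-1/231346) = 1301*(-1/231346) = -1301/231346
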